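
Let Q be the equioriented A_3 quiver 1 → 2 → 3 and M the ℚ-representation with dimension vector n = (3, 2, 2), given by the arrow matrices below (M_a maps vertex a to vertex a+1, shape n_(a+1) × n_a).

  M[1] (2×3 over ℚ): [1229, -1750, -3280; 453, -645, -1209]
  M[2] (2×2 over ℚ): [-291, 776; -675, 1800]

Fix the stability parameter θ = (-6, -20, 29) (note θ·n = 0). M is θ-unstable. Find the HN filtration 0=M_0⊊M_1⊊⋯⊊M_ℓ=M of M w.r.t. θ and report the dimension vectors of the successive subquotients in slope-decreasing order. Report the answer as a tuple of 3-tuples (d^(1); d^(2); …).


Barcode: M ≅ I[1,1], I[1,2], I[1,3], I[3,3]. HN layers by μ_θ (3 steps, strictly decreasing):
  μ^(1)=29; μ^(2)=-6; μ^(3)=-13

((0, 0, 2); (1, 0, 0); (2, 2, 0))


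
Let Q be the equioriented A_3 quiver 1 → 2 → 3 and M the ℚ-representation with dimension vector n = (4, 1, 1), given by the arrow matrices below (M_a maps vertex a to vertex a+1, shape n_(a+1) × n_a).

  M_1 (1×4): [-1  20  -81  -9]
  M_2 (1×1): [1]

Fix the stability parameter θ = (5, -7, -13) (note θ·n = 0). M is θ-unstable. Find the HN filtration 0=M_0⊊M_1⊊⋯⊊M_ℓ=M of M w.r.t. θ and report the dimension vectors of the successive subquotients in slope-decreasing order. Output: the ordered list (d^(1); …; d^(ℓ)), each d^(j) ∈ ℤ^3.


Via rank(M_{q-1}∘⋯∘M_p): M ≅ I[1,1]^3, I[1,3].
μ_θ-semistable layers: μ^(1)=5; μ^(2)=-5

((3, 0, 0); (1, 1, 1))


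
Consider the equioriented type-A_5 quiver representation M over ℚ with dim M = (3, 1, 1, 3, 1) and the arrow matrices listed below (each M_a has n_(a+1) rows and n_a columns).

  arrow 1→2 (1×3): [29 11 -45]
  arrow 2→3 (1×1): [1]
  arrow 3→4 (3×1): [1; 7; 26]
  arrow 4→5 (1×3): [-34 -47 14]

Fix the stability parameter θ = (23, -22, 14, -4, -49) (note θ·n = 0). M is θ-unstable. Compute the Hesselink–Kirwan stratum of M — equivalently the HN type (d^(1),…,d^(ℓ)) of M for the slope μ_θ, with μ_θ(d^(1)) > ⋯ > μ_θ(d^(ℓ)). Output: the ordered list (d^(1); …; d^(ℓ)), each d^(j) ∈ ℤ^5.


Via rank(M_{q-1}∘⋯∘M_p): M ≅ I[1,1]^2, I[1,5], I[4,4]^2.
μ_θ-semistable layers: μ^(1)=23; μ^(2)=-4; μ^(3)=-38/5

((2, 0, 0, 0, 0); (0, 0, 0, 2, 0); (1, 1, 1, 1, 1))


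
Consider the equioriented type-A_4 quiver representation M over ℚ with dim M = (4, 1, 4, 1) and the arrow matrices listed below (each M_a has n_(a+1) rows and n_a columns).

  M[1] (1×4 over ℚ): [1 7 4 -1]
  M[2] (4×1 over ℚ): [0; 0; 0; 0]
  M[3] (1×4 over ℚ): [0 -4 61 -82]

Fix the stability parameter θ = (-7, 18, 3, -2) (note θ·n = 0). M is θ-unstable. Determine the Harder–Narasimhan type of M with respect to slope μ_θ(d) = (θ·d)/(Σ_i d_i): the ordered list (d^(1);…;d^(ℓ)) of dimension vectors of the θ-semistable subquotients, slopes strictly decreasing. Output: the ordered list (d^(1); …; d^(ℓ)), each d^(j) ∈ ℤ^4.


Interval decomposition of M: I[1,1]^3, I[1,2], I[3,3]^3, I[3,4].
HN type (ℓ=4): μ^(1)=18; μ^(2)=3; μ^(3)=1/2; μ^(4)=-7

((0, 1, 0, 0); (0, 0, 3, 0); (0, 0, 1, 1); (4, 0, 0, 0))


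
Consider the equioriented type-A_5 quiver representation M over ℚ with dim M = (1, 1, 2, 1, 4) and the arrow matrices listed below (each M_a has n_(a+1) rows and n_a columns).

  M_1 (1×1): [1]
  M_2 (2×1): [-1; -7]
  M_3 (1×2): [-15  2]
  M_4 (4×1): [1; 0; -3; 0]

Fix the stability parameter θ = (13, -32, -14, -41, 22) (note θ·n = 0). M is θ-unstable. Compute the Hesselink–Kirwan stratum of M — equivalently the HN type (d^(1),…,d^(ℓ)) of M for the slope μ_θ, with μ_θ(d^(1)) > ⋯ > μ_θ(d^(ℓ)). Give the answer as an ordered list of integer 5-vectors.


Barcode: M ≅ I[1,5], I[3,3], I[5,5]^3. HN layers by μ_θ (3 steps, strictly decreasing):
  μ^(1)=22; μ^(2)=-14; μ^(3)=-37/2

((0, 0, 0, 0, 4); (0, 0, 1, 0, 0); (1, 1, 1, 1, 0))


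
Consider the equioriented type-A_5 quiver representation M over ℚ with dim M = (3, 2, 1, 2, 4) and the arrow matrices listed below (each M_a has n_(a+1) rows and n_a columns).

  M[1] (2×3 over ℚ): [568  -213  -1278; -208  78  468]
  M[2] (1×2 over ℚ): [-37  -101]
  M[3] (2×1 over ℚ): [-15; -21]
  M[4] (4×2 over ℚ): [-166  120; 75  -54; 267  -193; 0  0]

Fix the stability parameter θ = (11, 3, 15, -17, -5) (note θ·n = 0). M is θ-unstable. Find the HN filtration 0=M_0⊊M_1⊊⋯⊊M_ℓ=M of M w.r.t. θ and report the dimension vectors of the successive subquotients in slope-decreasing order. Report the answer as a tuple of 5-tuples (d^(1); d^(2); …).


Barcode: M ≅ I[1,1]^2, I[1,5], I[2,2], I[4,5], I[5,5]^2. HN layers by μ_θ (5 steps, strictly decreasing):
  μ^(1)=11; μ^(2)=3; μ^(3)=7/5; μ^(4)=-5; μ^(5)=-17

((2, 0, 0, 0, 0); (0, 1, 0, 0, 0); (1, 1, 1, 1, 1); (0, 0, 0, 0, 3); (0, 0, 0, 1, 0))


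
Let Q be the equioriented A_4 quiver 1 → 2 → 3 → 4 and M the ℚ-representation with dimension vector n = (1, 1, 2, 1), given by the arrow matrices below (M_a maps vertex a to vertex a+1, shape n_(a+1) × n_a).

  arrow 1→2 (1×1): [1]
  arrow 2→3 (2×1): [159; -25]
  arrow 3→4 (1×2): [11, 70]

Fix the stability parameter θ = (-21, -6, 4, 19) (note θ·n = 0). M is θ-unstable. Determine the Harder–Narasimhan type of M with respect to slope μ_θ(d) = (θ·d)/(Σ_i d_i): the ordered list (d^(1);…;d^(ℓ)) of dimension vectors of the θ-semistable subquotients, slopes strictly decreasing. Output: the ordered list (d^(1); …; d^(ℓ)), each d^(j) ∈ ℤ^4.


Interval decomposition of M: I[1,4], I[3,3].
HN type (ℓ=4): μ^(1)=19; μ^(2)=4; μ^(3)=-6; μ^(4)=-21

((0, 0, 0, 1); (0, 0, 2, 0); (0, 1, 0, 0); (1, 0, 0, 0))


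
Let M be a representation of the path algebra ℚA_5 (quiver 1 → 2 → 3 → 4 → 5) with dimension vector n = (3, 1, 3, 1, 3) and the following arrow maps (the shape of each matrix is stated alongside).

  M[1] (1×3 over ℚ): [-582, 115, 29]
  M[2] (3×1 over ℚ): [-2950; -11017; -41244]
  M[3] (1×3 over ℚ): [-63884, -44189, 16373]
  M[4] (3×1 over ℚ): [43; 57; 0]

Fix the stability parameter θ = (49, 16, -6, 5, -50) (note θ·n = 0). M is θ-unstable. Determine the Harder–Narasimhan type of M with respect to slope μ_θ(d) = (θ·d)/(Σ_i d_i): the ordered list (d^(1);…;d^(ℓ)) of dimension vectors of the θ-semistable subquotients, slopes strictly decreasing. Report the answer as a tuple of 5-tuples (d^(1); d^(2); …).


Via rank(M_{q-1}∘⋯∘M_p): M ≅ I[1,1]^2, I[1,5], I[3,3]^2, I[5,5]^2.
μ_θ-semistable layers: μ^(1)=49; μ^(2)=14/5; μ^(3)=-6; μ^(4)=-50

((2, 0, 0, 0, 0); (1, 1, 1, 1, 1); (0, 0, 2, 0, 0); (0, 0, 0, 0, 2))


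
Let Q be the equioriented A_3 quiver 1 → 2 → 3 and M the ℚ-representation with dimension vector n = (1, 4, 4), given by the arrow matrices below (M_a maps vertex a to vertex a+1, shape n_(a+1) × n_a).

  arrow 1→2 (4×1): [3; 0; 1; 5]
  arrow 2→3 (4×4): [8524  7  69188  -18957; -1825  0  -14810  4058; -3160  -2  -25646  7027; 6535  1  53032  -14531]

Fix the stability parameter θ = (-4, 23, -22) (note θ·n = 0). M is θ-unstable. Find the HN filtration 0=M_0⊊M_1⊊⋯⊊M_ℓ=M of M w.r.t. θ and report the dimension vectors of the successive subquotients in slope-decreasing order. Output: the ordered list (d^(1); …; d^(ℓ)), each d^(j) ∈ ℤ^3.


Barcode: M ≅ I[1,3], I[2,3]^3. HN layers by μ_θ (2 steps, strictly decreasing):
  μ^(1)=1/2; μ^(2)=-4

((0, 4, 4); (1, 0, 0))


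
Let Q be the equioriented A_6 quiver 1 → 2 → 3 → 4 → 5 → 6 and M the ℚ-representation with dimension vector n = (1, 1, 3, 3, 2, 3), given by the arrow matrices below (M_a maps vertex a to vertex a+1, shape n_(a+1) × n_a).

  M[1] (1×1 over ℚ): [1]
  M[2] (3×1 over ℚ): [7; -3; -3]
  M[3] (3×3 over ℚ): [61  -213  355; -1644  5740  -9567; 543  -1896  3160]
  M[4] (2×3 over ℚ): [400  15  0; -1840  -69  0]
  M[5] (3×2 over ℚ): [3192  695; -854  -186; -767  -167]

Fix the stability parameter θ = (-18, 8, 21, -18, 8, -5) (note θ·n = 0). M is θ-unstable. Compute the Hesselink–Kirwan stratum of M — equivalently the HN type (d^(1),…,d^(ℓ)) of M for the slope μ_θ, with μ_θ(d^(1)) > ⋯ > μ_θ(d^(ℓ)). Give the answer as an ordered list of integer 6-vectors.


Barcode: M ≅ I[1,6], I[3,4]^2, I[5,6], I[6,6]. HN layers by μ_θ (4 steps, strictly decreasing):
  μ^(1)=14/5; μ^(2)=3/2; μ^(3)=-5; μ^(4)=-18

((0, 1, 1, 1, 1, 1); (0, 0, 2, 2, 1, 1); (0, 0, 0, 0, 0, 1); (1, 0, 0, 0, 0, 0))


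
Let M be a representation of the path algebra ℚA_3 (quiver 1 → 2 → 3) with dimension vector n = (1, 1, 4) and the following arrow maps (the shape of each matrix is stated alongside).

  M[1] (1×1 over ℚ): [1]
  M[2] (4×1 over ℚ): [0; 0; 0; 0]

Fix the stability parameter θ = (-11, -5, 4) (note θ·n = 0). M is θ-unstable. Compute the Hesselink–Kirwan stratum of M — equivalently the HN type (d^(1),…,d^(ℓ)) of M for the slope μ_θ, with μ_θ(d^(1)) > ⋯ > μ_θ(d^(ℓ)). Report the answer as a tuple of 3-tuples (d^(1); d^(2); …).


Via rank(M_{q-1}∘⋯∘M_p): M ≅ I[1,2], I[3,3]^4.
μ_θ-semistable layers: μ^(1)=4; μ^(2)=-5; μ^(3)=-11

((0, 0, 4); (0, 1, 0); (1, 0, 0))


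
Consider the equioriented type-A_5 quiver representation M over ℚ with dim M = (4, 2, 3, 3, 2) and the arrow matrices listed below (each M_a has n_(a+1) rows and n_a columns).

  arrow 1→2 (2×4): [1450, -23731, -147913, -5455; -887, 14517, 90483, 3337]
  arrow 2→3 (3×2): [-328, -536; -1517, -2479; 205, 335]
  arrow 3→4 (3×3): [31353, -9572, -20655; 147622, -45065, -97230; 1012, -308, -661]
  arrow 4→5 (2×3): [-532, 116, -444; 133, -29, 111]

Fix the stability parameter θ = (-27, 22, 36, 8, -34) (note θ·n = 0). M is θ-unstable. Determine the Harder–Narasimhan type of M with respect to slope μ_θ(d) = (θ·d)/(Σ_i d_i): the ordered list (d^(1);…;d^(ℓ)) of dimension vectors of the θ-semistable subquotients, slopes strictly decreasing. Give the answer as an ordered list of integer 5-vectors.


Interval decomposition of M: I[1,1]^2, I[1,2], I[1,5], I[3,4]^2, I[5,5].
HN type (ℓ=4): μ^(1)=22; μ^(2)=8; μ^(3)=-27; μ^(4)=-34

((0, 1, 2, 2, 0); (0, 1, 1, 1, 1); (4, 0, 0, 0, 0); (0, 0, 0, 0, 1))


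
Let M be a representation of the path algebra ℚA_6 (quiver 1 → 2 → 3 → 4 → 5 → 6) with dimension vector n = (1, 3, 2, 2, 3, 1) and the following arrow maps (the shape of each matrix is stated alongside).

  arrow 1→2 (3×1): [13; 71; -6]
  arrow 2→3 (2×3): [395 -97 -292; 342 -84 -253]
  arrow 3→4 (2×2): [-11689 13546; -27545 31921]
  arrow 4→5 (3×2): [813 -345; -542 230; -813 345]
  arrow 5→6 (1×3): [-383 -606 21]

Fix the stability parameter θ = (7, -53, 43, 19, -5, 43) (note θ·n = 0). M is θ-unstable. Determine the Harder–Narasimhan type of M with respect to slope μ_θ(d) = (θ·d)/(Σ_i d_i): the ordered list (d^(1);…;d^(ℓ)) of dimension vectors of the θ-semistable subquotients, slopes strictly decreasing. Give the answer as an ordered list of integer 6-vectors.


Via rank(M_{q-1}∘⋯∘M_p): M ≅ I[1,2], I[2,4], I[2,5], I[5,5], I[5,6].
μ_θ-semistable layers: μ^(1)=43; μ^(2)=31; μ^(3)=19; μ^(4)=-5; μ^(5)=-23; μ^(6)=-53

((0, 0, 0, 0, 0, 1); (0, 0, 1, 1, 0, 0); (0, 0, 1, 1, 1, 0); (0, 0, 0, 0, 2, 0); (1, 1, 0, 0, 0, 0); (0, 2, 0, 0, 0, 0))


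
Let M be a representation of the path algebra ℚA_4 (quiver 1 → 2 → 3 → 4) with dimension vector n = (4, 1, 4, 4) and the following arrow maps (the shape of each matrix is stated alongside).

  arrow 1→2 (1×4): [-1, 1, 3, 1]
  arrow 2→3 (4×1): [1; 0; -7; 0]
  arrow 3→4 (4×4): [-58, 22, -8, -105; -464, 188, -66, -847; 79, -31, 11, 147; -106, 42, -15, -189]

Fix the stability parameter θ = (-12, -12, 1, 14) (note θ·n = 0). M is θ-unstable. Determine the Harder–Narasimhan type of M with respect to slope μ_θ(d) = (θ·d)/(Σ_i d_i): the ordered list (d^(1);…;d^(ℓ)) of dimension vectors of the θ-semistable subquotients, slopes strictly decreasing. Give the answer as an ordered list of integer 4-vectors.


Interval decomposition of M: I[1,1]^3, I[1,4], I[3,3], I[3,4]^2, I[4,4].
HN type (ℓ=3): μ^(1)=14; μ^(2)=1; μ^(3)=-12

((0, 0, 0, 4); (0, 0, 4, 0); (4, 1, 0, 0))


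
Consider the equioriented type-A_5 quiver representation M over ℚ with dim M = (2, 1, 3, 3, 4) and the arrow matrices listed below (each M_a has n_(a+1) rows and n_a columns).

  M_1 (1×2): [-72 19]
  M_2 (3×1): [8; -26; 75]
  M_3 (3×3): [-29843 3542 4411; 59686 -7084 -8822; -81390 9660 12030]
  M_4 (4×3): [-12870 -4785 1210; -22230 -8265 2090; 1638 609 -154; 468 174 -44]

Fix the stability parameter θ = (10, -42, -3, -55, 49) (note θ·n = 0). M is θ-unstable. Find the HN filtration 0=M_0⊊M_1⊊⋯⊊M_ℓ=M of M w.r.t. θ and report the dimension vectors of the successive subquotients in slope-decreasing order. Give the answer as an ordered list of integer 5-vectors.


Via rank(M_{q-1}∘⋯∘M_p): M ≅ I[1,1], I[1,4], I[3,3]^2, I[4,4], I[4,5], I[5,5]^3.
μ_θ-semistable layers: μ^(1)=49; μ^(2)=10; μ^(3)=-3; μ^(4)=-45/2; μ^(5)=-55

((0, 0, 0, 0, 4); (1, 0, 0, 0, 0); (0, 0, 2, 0, 0); (1, 1, 1, 1, 0); (0, 0, 0, 2, 0))


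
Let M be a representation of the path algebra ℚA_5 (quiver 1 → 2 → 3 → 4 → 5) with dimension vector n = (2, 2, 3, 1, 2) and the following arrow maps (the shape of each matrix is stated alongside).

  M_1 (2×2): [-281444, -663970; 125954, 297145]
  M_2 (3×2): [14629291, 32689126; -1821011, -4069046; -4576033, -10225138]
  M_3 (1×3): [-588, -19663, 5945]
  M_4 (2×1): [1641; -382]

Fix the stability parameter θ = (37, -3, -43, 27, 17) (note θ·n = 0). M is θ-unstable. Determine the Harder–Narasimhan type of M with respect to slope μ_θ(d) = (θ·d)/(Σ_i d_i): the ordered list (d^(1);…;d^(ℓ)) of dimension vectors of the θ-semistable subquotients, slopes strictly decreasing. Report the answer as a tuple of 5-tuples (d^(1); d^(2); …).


Barcode: M ≅ I[1,1], I[1,2], I[2,3], I[3,3], I[3,5], I[5,5]. HN layers by μ_θ (5 steps, strictly decreasing):
  μ^(1)=37; μ^(2)=22; μ^(3)=17; μ^(4)=-23; μ^(5)=-43

((1, 0, 0, 0, 0); (0, 0, 0, 1, 1); (1, 1, 0, 0, 1); (0, 1, 1, 0, 0); (0, 0, 2, 0, 0))


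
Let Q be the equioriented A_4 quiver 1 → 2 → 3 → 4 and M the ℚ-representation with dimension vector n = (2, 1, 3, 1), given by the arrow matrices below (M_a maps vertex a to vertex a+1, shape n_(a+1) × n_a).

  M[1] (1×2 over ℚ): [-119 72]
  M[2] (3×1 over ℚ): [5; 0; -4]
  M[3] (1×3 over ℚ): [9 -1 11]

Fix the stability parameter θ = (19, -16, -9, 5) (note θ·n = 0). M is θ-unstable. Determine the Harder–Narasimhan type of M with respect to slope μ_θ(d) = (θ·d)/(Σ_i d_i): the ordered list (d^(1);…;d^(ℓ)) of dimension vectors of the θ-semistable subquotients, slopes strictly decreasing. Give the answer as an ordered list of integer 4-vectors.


Via rank(M_{q-1}∘⋯∘M_p): M ≅ I[1,1], I[1,4], I[3,3]^2.
μ_θ-semistable layers: μ^(1)=19; μ^(2)=5; μ^(3)=-2; μ^(4)=-9

((1, 0, 0, 0); (0, 0, 0, 1); (1, 1, 1, 0); (0, 0, 2, 0))


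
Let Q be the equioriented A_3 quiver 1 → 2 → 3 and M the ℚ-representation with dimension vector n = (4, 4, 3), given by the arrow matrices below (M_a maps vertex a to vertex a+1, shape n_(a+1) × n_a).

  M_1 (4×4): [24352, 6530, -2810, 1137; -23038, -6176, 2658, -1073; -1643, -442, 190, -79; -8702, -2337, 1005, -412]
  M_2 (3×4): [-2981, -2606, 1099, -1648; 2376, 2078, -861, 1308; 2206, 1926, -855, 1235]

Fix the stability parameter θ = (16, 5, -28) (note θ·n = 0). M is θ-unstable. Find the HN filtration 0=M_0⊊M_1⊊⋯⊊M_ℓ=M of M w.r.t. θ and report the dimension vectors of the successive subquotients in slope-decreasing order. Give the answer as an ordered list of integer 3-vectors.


Via rank(M_{q-1}∘⋯∘M_p): M ≅ I[1,2], I[1,3]^3.
μ_θ-semistable layers: μ^(1)=21/2; μ^(2)=-7/3

((1, 1, 0); (3, 3, 3))


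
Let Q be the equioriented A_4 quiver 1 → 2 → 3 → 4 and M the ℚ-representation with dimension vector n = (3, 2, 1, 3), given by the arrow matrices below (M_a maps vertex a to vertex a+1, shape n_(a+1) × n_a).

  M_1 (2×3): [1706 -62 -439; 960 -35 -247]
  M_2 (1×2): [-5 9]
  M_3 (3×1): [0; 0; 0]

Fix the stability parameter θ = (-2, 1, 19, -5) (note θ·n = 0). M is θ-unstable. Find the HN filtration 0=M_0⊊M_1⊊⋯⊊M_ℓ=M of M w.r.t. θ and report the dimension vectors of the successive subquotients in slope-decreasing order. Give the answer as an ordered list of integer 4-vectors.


Via rank(M_{q-1}∘⋯∘M_p): M ≅ I[1,1], I[1,2], I[1,3], I[4,4]^3.
μ_θ-semistable layers: μ^(1)=19; μ^(2)=1; μ^(3)=-2; μ^(4)=-5

((0, 0, 1, 0); (0, 2, 0, 0); (3, 0, 0, 0); (0, 0, 0, 3))


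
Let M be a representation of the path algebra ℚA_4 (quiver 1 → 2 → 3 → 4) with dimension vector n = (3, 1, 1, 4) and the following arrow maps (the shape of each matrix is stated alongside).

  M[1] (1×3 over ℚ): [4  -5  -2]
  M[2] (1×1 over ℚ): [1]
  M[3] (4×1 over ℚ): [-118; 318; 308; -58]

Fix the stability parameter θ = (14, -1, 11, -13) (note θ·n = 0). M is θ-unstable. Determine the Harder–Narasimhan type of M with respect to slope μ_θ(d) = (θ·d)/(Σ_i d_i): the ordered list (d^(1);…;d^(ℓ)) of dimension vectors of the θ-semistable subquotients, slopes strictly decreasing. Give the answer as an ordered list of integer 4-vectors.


Barcode: M ≅ I[1,1]^2, I[1,4], I[4,4]^3. HN layers by μ_θ (3 steps, strictly decreasing):
  μ^(1)=14; μ^(2)=11/4; μ^(3)=-13

((2, 0, 0, 0); (1, 1, 1, 1); (0, 0, 0, 3))


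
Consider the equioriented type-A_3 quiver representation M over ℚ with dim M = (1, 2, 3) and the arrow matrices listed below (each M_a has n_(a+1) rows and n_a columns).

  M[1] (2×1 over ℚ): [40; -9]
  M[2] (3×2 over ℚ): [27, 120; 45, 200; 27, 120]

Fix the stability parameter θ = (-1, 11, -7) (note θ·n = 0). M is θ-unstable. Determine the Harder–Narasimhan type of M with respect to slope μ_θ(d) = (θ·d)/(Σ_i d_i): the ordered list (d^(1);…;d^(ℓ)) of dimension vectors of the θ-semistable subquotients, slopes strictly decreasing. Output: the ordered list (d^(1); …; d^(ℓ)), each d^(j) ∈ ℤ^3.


Barcode: M ≅ I[1,2], I[2,3], I[3,3]^2. HN layers by μ_θ (4 steps, strictly decreasing):
  μ^(1)=11; μ^(2)=2; μ^(3)=-1; μ^(4)=-7

((0, 1, 0); (0, 1, 1); (1, 0, 0); (0, 0, 2))


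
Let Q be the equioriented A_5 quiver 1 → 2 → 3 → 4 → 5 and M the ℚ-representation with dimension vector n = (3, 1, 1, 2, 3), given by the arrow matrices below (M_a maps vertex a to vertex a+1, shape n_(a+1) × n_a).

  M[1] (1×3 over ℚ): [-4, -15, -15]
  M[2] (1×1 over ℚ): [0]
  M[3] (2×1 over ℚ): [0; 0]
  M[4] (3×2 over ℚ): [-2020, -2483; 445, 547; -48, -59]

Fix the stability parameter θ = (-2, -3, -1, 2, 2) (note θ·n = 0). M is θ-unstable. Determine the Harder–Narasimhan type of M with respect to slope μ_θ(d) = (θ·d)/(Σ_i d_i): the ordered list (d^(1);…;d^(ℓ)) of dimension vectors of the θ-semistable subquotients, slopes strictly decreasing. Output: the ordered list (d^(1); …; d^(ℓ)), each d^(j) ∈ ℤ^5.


Barcode: M ≅ I[1,1]^2, I[1,2], I[3,3], I[4,5]^2, I[5,5]. HN layers by μ_θ (4 steps, strictly decreasing):
  μ^(1)=2; μ^(2)=-1; μ^(3)=-2; μ^(4)=-5/2

((0, 0, 0, 2, 3); (0, 0, 1, 0, 0); (2, 0, 0, 0, 0); (1, 1, 0, 0, 0))


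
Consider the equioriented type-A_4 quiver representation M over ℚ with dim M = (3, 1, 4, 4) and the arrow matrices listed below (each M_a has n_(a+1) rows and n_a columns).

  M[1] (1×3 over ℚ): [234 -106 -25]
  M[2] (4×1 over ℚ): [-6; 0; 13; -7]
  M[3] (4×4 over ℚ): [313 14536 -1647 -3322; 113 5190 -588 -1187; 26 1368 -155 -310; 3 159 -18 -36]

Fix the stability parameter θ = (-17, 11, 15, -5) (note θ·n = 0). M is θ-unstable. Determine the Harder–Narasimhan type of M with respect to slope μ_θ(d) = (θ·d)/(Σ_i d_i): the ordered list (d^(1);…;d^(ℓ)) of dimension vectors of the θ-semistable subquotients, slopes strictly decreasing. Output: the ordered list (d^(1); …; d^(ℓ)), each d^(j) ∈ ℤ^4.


Via rank(M_{q-1}∘⋯∘M_p): M ≅ I[1,1]^2, I[1,4], I[3,4]^3.
μ_θ-semistable layers: μ^(1)=7; μ^(2)=5; μ^(3)=-17

((0, 1, 1, 1); (0, 0, 3, 3); (3, 0, 0, 0))


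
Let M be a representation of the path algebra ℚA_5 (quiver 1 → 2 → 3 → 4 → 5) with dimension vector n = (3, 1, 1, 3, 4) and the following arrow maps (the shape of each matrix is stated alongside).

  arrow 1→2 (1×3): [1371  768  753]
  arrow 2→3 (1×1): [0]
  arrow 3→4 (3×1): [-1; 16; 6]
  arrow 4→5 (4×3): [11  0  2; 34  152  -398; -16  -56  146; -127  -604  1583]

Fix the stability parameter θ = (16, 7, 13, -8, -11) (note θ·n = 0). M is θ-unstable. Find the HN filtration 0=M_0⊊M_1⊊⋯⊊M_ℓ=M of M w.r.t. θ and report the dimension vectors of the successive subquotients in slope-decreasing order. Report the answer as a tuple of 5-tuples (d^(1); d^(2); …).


Via rank(M_{q-1}∘⋯∘M_p): M ≅ I[1,1]^2, I[1,2], I[3,5], I[4,4], I[4,5], I[5,5]^2.
μ_θ-semistable layers: μ^(1)=16; μ^(2)=23/2; μ^(3)=-2; μ^(4)=-8; μ^(5)=-19/2; μ^(6)=-11

((2, 0, 0, 0, 0); (1, 1, 0, 0, 0); (0, 0, 1, 1, 1); (0, 0, 0, 1, 0); (0, 0, 0, 1, 1); (0, 0, 0, 0, 2))


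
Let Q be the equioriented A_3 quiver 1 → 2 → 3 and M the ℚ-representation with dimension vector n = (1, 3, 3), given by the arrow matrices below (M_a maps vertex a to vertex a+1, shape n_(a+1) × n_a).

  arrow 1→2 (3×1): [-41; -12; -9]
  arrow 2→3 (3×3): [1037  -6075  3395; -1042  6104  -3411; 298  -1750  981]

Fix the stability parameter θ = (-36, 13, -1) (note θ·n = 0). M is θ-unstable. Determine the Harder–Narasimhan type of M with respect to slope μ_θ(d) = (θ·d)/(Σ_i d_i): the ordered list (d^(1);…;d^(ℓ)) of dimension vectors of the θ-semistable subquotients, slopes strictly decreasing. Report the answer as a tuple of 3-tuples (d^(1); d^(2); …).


Barcode: M ≅ I[1,3], I[2,3]^2. HN layers by μ_θ (2 steps, strictly decreasing):
  μ^(1)=6; μ^(2)=-36

((0, 3, 3); (1, 0, 0))


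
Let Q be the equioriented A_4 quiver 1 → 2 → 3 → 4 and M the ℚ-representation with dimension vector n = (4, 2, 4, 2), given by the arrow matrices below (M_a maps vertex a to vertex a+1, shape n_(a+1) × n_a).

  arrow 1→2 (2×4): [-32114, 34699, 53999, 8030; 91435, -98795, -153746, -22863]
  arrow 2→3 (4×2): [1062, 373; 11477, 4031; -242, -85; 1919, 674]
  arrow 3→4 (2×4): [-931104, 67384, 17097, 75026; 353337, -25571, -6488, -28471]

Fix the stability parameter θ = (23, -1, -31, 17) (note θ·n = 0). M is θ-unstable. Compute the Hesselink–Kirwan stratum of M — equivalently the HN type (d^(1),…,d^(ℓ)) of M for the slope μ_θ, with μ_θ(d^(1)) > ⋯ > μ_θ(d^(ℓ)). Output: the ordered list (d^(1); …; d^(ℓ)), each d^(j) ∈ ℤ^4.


Via rank(M_{q-1}∘⋯∘M_p): M ≅ I[1,1]^2, I[1,4]^2, I[3,3]^2.
μ_θ-semistable layers: μ^(1)=23; μ^(2)=17; μ^(3)=-3; μ^(4)=-31

((2, 0, 0, 0); (0, 0, 0, 2); (2, 2, 2, 0); (0, 0, 2, 0))


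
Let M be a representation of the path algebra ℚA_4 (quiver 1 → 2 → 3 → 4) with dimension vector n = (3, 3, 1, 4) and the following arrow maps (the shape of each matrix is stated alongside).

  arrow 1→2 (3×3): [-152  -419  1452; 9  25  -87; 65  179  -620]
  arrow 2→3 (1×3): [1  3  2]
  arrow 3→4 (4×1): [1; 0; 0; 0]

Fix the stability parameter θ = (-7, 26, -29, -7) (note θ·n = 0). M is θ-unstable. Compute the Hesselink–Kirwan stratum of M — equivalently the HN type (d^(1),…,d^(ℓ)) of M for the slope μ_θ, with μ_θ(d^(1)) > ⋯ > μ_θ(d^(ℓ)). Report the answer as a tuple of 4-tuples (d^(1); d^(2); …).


Barcode: M ≅ I[1,2]^2, I[1,4], I[4,4]^3. HN layers by μ_θ (3 steps, strictly decreasing):
  μ^(1)=26; μ^(2)=-10/3; μ^(3)=-7

((0, 2, 0, 0); (0, 1, 1, 1); (3, 0, 0, 3))


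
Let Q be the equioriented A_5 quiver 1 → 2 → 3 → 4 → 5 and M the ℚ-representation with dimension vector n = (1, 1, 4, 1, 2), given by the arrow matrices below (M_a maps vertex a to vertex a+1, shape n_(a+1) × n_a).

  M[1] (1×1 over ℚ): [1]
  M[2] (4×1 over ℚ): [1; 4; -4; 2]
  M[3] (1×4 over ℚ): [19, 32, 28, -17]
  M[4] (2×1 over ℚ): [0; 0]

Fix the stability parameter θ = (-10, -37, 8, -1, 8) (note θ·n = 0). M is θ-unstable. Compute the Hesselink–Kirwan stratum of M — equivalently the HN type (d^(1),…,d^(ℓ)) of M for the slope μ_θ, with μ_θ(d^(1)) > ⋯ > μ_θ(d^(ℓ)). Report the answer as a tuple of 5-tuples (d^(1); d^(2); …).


Interval decomposition of M: I[1,4], I[3,3]^3, I[5,5]^2.
HN type (ℓ=3): μ^(1)=8; μ^(2)=7/2; μ^(3)=-47/2

((0, 0, 3, 0, 2); (0, 0, 1, 1, 0); (1, 1, 0, 0, 0))


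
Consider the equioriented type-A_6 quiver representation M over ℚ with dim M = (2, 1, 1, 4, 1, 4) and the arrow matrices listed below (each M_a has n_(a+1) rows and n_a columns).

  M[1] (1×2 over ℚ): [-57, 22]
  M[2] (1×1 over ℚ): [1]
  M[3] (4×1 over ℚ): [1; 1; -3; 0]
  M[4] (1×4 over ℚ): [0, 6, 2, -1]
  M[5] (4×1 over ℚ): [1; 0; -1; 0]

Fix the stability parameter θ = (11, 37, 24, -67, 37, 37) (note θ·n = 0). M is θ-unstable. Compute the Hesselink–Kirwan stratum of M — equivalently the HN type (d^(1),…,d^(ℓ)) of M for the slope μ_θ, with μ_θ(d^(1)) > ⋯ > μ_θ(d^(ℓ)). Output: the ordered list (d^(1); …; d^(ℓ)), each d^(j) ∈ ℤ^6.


Interval decomposition of M: I[1,1], I[1,4], I[4,4]^2, I[4,6], I[6,6]^3.
HN type (ℓ=4): μ^(1)=37; μ^(2)=11; μ^(3)=5/4; μ^(4)=-67

((0, 0, 0, 0, 1, 4); (1, 0, 0, 0, 0, 0); (1, 1, 1, 1, 0, 0); (0, 0, 0, 3, 0, 0))


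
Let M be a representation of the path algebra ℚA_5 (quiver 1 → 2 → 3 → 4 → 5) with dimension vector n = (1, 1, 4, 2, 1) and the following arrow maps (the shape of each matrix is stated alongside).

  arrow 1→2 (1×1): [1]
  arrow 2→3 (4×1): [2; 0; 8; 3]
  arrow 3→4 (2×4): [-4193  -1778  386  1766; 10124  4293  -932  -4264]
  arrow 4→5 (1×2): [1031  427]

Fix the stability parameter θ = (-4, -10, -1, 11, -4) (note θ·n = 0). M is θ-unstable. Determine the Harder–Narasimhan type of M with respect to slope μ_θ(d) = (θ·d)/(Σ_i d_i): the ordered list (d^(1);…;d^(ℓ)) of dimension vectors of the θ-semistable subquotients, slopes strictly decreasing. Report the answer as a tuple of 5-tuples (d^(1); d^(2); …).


Barcode: M ≅ I[1,3], I[3,3], I[3,4], I[3,5]. HN layers by μ_θ (4 steps, strictly decreasing):
  μ^(1)=11; μ^(2)=7/2; μ^(3)=-1; μ^(4)=-7

((0, 0, 0, 1, 0); (0, 0, 0, 1, 1); (0, 0, 4, 0, 0); (1, 1, 0, 0, 0))


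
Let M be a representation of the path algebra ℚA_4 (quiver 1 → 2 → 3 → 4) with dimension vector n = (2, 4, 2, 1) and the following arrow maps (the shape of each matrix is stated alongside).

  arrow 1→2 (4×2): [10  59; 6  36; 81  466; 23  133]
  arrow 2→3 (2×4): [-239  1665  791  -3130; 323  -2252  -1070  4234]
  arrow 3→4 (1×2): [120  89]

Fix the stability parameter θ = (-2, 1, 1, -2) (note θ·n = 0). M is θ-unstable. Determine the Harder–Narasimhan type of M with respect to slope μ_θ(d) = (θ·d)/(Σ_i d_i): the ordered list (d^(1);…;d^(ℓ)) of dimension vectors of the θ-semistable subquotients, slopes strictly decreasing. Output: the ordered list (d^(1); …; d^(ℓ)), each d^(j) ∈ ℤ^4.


Interval decomposition of M: I[1,3], I[1,4], I[2,2]^2.
HN type (ℓ=3): μ^(1)=1; μ^(2)=0; μ^(3)=-2

((0, 3, 1, 0); (0, 1, 1, 1); (2, 0, 0, 0))


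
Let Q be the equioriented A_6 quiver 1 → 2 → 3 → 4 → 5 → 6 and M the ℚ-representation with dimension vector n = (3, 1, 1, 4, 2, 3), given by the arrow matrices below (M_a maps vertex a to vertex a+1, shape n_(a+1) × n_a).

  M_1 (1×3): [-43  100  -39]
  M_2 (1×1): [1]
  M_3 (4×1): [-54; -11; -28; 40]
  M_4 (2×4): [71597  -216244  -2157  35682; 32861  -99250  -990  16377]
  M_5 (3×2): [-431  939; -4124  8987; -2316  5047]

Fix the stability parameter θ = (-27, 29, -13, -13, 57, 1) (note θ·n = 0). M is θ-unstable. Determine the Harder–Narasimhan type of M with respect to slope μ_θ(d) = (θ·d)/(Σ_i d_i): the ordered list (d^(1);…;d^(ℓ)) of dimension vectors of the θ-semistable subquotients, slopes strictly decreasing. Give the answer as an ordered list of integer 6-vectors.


Barcode: M ≅ I[1,1]^2, I[1,6], I[4,4]^2, I[4,6], I[6,6]. HN layers by μ_θ (4 steps, strictly decreasing):
  μ^(1)=29; μ^(2)=1; μ^(3)=-13; μ^(4)=-27

((0, 0, 0, 0, 2, 2); (0, 1, 1, 1, 0, 1); (0, 0, 0, 3, 0, 0); (3, 0, 0, 0, 0, 0))


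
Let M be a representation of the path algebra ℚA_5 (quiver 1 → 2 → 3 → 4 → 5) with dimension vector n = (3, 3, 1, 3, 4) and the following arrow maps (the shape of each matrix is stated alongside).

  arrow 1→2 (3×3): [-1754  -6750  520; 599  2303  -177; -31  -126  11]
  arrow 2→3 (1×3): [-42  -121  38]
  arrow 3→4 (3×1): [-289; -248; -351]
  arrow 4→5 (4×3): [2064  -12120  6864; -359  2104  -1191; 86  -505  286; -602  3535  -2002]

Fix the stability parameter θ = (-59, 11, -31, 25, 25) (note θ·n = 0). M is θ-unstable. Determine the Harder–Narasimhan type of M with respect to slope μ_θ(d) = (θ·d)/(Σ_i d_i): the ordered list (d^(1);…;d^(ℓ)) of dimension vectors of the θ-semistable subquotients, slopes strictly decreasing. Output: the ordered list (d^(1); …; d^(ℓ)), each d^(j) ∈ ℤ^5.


Via rank(M_{q-1}∘⋯∘M_p): M ≅ I[1,2]^2, I[1,4], I[4,5]^2, I[5,5]^2.
μ_θ-semistable layers: μ^(1)=25; μ^(2)=11; μ^(3)=-10; μ^(4)=-59

((0, 0, 0, 3, 4); (0, 2, 0, 0, 0); (0, 1, 1, 0, 0); (3, 0, 0, 0, 0))


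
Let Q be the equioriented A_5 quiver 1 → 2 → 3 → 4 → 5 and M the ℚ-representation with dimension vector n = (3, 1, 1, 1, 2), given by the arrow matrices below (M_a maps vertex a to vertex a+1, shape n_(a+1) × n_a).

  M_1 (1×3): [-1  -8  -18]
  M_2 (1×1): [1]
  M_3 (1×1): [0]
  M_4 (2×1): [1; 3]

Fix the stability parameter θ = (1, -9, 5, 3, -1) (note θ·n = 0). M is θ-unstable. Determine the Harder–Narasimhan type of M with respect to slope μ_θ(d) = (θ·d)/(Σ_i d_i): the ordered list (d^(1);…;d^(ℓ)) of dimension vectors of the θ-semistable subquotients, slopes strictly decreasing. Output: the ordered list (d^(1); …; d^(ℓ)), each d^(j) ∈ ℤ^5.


Interval decomposition of M: I[1,1]^2, I[1,3], I[4,5], I[5,5].
HN type (ℓ=4): μ^(1)=5; μ^(2)=1; μ^(3)=-1; μ^(4)=-4

((0, 0, 1, 0, 0); (2, 0, 0, 1, 1); (0, 0, 0, 0, 1); (1, 1, 0, 0, 0))


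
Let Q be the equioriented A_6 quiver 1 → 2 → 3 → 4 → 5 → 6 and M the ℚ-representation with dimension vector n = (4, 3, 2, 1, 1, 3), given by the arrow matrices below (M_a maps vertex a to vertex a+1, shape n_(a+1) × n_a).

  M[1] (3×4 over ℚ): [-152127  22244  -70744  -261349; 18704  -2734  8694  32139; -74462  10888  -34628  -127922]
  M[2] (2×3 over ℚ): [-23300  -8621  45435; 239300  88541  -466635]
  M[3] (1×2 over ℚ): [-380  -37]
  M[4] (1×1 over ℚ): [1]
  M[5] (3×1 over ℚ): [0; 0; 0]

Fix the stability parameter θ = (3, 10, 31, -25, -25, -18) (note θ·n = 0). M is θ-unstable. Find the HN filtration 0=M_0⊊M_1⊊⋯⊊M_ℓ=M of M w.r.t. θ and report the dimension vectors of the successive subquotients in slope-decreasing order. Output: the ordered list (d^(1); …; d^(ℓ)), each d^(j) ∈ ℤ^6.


Interval decomposition of M: I[1,1], I[1,2]^2, I[1,5], I[3,3], I[6,6]^3.
HN type (ℓ=5): μ^(1)=31; μ^(2)=10; μ^(3)=3; μ^(4)=-6/5; μ^(5)=-18

((0, 0, 1, 0, 0, 0); (0, 2, 0, 0, 0, 0); (3, 0, 0, 0, 0, 0); (1, 1, 1, 1, 1, 0); (0, 0, 0, 0, 0, 3))


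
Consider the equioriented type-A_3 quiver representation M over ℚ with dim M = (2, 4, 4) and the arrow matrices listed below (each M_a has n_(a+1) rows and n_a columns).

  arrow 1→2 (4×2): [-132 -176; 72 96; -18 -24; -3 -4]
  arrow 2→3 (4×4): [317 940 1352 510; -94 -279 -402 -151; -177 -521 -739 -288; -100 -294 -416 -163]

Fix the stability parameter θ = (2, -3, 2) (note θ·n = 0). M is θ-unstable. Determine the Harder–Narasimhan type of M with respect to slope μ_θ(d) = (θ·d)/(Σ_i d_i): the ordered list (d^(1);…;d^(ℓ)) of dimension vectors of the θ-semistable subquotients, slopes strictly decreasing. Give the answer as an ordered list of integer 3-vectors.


Barcode: M ≅ I[1,1], I[1,3], I[2,3]^3. HN layers by μ_θ (3 steps, strictly decreasing):
  μ^(1)=2; μ^(2)=-1/2; μ^(3)=-3

((1, 0, 4); (1, 1, 0); (0, 3, 0))


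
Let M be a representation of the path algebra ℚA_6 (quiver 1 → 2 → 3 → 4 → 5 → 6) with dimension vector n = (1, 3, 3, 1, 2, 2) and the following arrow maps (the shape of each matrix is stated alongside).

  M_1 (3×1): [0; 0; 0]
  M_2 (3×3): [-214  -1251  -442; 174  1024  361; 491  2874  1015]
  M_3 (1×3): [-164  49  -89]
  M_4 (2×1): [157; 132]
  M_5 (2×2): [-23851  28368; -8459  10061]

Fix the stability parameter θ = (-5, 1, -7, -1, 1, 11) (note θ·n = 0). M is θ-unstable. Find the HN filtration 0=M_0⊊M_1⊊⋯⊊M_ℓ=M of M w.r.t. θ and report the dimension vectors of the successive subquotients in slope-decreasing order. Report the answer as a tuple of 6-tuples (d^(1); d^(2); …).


Barcode: M ≅ I[1,1], I[2,3]^2, I[2,6], I[5,6]. HN layers by μ_θ (5 steps, strictly decreasing):
  μ^(1)=11; μ^(2)=1; μ^(3)=-1; μ^(4)=-3; μ^(5)=-5

((0, 0, 0, 0, 0, 2); (0, 0, 0, 0, 2, 0); (0, 0, 0, 1, 0, 0); (0, 3, 3, 0, 0, 0); (1, 0, 0, 0, 0, 0))


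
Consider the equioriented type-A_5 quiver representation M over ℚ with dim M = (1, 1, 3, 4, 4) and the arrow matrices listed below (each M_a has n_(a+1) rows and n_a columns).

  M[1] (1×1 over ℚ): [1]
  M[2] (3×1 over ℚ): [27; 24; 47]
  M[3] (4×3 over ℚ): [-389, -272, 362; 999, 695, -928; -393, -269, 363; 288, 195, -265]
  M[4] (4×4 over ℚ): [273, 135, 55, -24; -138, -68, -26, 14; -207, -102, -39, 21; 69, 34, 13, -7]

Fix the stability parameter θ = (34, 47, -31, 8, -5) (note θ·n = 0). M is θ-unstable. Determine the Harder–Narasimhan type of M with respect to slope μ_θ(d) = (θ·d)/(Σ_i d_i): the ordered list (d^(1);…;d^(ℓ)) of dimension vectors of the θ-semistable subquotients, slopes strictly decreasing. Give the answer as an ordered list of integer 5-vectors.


Interval decomposition of M: I[1,4], I[3,4], I[3,5], I[4,5], I[5,5]^2.
HN type (ℓ=5): μ^(1)=29/2; μ^(2)=8; μ^(3)=3/2; μ^(4)=-5; μ^(5)=-31

((1, 1, 1, 1, 0); (0, 0, 0, 1, 0); (0, 0, 0, 2, 2); (0, 0, 0, 0, 2); (0, 0, 2, 0, 0))


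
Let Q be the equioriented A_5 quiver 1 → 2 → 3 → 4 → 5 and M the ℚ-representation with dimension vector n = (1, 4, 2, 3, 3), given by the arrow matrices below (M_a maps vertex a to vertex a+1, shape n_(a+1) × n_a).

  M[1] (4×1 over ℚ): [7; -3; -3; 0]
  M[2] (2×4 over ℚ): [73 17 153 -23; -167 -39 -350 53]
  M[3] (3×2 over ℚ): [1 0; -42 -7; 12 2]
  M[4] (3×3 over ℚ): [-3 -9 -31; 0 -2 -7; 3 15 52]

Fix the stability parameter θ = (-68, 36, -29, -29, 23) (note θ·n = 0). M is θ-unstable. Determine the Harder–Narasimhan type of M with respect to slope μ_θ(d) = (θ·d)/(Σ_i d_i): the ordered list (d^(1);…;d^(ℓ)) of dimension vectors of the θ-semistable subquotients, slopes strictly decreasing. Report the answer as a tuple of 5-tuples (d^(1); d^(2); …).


Barcode: M ≅ I[1,5], I[2,2]^2, I[2,4], I[4,5], I[5,5]. HN layers by μ_θ (5 steps, strictly decreasing):
  μ^(1)=36; μ^(2)=23; μ^(3)=-22/3; μ^(4)=-29; μ^(5)=-68

((0, 2, 0, 0, 0); (0, 0, 0, 0, 3); (0, 2, 2, 2, 0); (0, 0, 0, 1, 0); (1, 0, 0, 0, 0))


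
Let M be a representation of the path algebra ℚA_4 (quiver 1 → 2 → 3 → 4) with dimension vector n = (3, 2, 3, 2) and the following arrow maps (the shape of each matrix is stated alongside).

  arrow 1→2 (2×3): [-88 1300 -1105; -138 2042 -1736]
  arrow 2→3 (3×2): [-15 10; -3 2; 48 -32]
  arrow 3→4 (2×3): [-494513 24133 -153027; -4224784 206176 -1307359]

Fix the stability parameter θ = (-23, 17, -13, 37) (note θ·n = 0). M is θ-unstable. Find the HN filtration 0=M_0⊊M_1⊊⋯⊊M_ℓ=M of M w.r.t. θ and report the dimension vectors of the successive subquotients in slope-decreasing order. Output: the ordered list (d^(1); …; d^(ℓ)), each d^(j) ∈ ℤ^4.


Via rank(M_{q-1}∘⋯∘M_p): M ≅ I[1,1], I[1,2], I[1,3], I[3,4]^2.
μ_θ-semistable layers: μ^(1)=37; μ^(2)=17; μ^(3)=2; μ^(4)=-13; μ^(5)=-23

((0, 0, 0, 2); (0, 1, 0, 0); (0, 1, 1, 0); (0, 0, 2, 0); (3, 0, 0, 0))


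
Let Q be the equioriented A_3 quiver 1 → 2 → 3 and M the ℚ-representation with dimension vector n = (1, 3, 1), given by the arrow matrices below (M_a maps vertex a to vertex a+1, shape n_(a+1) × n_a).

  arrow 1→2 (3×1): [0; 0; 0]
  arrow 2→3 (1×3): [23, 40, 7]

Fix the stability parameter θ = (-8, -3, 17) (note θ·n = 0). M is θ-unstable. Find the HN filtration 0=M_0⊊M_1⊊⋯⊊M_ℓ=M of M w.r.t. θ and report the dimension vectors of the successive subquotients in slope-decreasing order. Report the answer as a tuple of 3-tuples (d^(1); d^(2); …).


Interval decomposition of M: I[1,1], I[2,2]^2, I[2,3].
HN type (ℓ=3): μ^(1)=17; μ^(2)=-3; μ^(3)=-8

((0, 0, 1); (0, 3, 0); (1, 0, 0))


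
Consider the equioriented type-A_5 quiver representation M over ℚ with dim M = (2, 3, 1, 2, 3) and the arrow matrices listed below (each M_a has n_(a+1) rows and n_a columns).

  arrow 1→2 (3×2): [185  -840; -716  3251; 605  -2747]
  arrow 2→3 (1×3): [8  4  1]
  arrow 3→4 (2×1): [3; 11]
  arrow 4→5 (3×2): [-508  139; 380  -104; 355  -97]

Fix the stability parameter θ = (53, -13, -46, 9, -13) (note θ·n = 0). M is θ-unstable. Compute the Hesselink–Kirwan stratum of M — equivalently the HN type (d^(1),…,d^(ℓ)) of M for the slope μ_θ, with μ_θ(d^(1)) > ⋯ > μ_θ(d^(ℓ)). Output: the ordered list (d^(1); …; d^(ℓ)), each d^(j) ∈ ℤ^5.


Barcode: M ≅ I[1,2], I[1,5], I[2,2], I[4,5], I[5,5]. HN layers by μ_θ (3 steps, strictly decreasing):
  μ^(1)=20; μ^(2)=-2; μ^(3)=-13

((1, 1, 0, 0, 0); (1, 1, 1, 2, 2); (0, 1, 0, 0, 1))


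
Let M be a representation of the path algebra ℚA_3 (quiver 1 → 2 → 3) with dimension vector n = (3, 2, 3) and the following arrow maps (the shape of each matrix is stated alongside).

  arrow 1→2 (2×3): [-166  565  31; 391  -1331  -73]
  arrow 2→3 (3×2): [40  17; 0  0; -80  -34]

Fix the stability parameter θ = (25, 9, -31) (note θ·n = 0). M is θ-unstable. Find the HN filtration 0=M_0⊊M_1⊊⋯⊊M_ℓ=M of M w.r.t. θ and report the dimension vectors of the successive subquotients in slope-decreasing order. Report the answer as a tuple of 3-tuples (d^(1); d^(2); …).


Via rank(M_{q-1}∘⋯∘M_p): M ≅ I[1,1], I[1,2], I[1,3], I[3,3]^2.
μ_θ-semistable layers: μ^(1)=25; μ^(2)=17; μ^(3)=1; μ^(4)=-31

((1, 0, 0); (1, 1, 0); (1, 1, 1); (0, 0, 2))


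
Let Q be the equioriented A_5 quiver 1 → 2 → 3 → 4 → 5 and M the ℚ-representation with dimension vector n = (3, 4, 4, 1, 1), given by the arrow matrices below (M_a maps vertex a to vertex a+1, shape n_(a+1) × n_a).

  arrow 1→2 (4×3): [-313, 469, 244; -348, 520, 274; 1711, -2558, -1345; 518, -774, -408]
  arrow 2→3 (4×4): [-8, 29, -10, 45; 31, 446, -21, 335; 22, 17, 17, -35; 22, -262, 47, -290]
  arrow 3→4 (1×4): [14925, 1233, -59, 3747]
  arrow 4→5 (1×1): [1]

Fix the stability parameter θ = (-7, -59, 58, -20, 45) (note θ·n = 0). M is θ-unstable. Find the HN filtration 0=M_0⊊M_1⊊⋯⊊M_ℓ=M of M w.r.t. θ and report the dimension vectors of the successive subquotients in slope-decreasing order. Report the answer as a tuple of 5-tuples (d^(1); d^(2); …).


Barcode: M ≅ I[1,3]^2, I[1,5], I[2,2], I[3,3]. HN layers by μ_θ (5 steps, strictly decreasing):
  μ^(1)=58; μ^(2)=45; μ^(3)=19; μ^(4)=-33; μ^(5)=-59

((0, 0, 3, 0, 0); (0, 0, 0, 0, 1); (0, 0, 1, 1, 0); (3, 3, 0, 0, 0); (0, 1, 0, 0, 0))


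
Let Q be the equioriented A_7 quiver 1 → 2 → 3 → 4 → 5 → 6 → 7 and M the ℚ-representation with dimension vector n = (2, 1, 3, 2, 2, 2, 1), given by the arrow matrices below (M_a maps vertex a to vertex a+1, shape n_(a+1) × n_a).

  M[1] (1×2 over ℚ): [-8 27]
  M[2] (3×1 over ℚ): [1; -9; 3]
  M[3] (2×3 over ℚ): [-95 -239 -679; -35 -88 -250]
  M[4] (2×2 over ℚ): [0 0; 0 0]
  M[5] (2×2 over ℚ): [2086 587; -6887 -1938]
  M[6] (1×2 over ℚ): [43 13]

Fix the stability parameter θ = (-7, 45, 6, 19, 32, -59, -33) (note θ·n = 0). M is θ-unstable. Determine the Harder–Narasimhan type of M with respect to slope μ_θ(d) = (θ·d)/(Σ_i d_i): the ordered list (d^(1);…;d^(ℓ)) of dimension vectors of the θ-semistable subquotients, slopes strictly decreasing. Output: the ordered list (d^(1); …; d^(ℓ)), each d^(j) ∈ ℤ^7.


Interval decomposition of M: I[1,1], I[1,4], I[3,3], I[3,4], I[5,6], I[5,7].
HN type (ℓ=6): μ^(1)=70/3; μ^(2)=19; μ^(3)=6; μ^(4)=-7; μ^(5)=-27/2; μ^(6)=-20

((0, 1, 1, 1, 0, 0, 0); (0, 0, 0, 1, 0, 0, 0); (0, 0, 2, 0, 0, 0, 0); (2, 0, 0, 0, 0, 0, 0); (0, 0, 0, 0, 1, 1, 0); (0, 0, 0, 0, 1, 1, 1))
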